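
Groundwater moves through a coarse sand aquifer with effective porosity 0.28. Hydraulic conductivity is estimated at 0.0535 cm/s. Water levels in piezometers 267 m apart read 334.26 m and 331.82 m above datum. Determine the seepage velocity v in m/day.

1.51

Convert K: 0.0535 cm/s × 864 = 46.22 m/day.
Hydraulic gradient i = (334.26 − 331.82) / 267 = 2.44 / 267 = 0.009139.
Darcy flux q = K · i = 46.22 × 0.009139 = 0.4224 m/day.
Seepage velocity v = q / n_e = 0.4224 / 0.28 = 1.509 m/day.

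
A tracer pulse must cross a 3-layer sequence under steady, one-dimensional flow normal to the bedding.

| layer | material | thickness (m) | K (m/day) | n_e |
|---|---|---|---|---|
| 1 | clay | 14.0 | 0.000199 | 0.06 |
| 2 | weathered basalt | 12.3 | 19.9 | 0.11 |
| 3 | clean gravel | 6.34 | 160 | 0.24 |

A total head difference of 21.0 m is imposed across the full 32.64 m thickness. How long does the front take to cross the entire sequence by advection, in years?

With flow normal to the layers, continuity requires the same specific discharge q through every layer.
Σ(b_i/K_i) = 14.0/0.000199 + 12.3/19.9 + 6.34/160 = 70352 d.
q = Δh / Σ(b_i/K_i) = 21.0 / 70352 = 0.0002985 m/day.
In each layer the seepage velocity is v_i = q/n_i, so the layer transit time is t_i = b_i·n_i / q:
  layer 1 (clay): t_1 = 14.0 × 0.06 / 0.0002985 = 2814 d
  layer 2 (weathered basalt): t_2 = 12.3 × 0.11 / 0.0002985 = 4533 d
  layer 3 (clean gravel): t_3 = 6.34 × 0.24 / 0.0002985 = 5098 d
Total t = Σ t_i = 12444 days = 34.07 years.

34.1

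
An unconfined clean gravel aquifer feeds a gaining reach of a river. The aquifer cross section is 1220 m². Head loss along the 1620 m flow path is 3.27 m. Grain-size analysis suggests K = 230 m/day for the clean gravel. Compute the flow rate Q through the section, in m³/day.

Hydraulic gradient i = Δh / L = 3.27 / 1620 = 0.002019.
Darcy's law: Q = K · A · i = 230.0 × 1220 × 0.002019 = 566.4 m³/day.

566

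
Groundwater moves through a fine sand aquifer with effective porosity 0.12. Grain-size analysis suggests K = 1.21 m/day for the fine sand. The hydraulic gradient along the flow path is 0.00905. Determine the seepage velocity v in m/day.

0.0913

Hydraulic gradient i = 0.00905.
Darcy flux q = K · i = 1.210 × 0.009050 = 0.01095 m/day.
Seepage velocity v = q / n_e = 0.01095 / 0.12 = 0.09125 m/day.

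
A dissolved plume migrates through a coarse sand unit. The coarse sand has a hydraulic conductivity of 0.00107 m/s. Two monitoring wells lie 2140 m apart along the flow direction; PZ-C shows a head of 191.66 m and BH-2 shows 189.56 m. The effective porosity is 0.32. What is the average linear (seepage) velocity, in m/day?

Convert K: 0.00107 m/s × 86400 = 92.45 m/day.
Hydraulic gradient i = (191.66 − 189.56) / 2140 = 2.1 / 2140 = 0.0009813.
Darcy flux q = K · i = 92.45 × 0.0009813 = 0.09072 m/day.
Seepage velocity v = q / n_e = 0.09072 / 0.32 = 0.2835 m/day.

0.283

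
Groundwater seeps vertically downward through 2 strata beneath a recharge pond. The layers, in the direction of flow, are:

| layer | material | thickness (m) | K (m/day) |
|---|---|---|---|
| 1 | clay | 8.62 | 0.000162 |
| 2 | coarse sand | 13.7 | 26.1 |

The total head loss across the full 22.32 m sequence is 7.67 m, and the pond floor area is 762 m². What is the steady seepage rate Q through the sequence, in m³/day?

Flow is perpendicular to layering, so the layers act in series and the equivalent K is the thickness-weighted harmonic mean.
Total thickness L = 8.62 + 13.7 = 22.32 m.
Σ(b_i/K_i) = 8.62/0.000162 + 13.7/26.1 = 53210 d.
K_eq = L / Σ(b_i/K_i) = 22.32 / 53210 = 0.0004195 m/day.
Q = K_eq · A · (Δh/L) = 0.0004195 × 762 × (7.67/22.32) = 0.1098 m³/day.

0.110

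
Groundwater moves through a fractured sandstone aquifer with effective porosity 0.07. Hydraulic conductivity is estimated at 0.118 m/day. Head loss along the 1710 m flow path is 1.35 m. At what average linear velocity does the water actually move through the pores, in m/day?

Hydraulic gradient i = Δh / L = 1.35 / 1710 = 0.0007895.
Darcy flux q = K · i = 0.1180 × 0.0007895 = 9.316e-05 m/day.
Seepage velocity v = q / n_e = 9.316e-05 / 0.07 = 0.001331 m/day.

0.00133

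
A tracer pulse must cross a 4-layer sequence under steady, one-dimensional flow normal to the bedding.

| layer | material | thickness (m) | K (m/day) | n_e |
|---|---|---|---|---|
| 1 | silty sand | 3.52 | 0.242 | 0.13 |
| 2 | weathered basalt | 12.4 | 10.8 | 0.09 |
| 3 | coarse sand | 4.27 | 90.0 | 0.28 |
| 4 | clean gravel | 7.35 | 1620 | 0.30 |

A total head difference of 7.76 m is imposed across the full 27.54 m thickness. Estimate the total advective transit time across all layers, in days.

10.1

With flow normal to the layers, continuity requires the same specific discharge q through every layer.
Σ(b_i/K_i) = 3.52/0.242 + 12.4/10.8 + 4.27/90.0 + 7.35/1620 = 15.75 d.
q = Δh / Σ(b_i/K_i) = 7.76 / 15.75 = 0.4928 m/day.
In each layer the seepage velocity is v_i = q/n_i, so the layer transit time is t_i = b_i·n_i / q:
  layer 1 (silty sand): t_1 = 3.52 × 0.13 / 0.4928 = 0.9285 d
  layer 2 (weathered basalt): t_2 = 12.4 × 0.09 / 0.4928 = 2.264 d
  layer 3 (coarse sand): t_3 = 4.27 × 0.28 / 0.4928 = 2.426 d
  layer 4 (clean gravel): t_4 = 7.35 × 0.30 / 0.4928 = 4.474 d
Total t = Σ t_i = 10.09 days.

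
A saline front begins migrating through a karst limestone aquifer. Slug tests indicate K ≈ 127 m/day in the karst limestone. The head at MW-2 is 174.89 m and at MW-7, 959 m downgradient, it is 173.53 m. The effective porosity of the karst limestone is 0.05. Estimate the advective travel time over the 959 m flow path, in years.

0.729

Hydraulic gradient i = (174.89 − 173.53) / 959 = 1.36 / 959 = 0.001418.
Darcy flux q = K · i = 127.0 × 0.001418 = 0.1801 m/day.
Seepage velocity v = q / n_e = 0.1801 / 0.05 = 3.602 m/day.
Travel time t = L / v = 959 / 3.602 = 266.2 days = 0.7289 years.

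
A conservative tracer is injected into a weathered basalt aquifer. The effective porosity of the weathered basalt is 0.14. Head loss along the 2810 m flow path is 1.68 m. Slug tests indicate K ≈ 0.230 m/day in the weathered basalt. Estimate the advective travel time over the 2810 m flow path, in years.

Hydraulic gradient i = Δh / L = 1.68 / 2810 = 0.0005979.
Darcy flux q = K · i = 0.2300 × 0.0005979 = 0.0001375 m/day.
Seepage velocity v = q / n_e = 0.0001375 / 0.14 = 0.0009822 m/day.
Travel time t = L / v = 2810 / 0.0009822 = 2.861e+06 days = 7833 years.

7830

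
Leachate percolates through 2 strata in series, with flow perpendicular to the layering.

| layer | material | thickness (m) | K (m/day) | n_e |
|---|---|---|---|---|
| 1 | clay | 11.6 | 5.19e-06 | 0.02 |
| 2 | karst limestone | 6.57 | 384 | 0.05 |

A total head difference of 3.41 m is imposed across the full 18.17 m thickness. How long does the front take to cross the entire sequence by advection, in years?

1010

With flow normal to the layers, continuity requires the same specific discharge q through every layer.
Σ(b_i/K_i) = 11.6/5.19e-06 + 6.57/384 = 2.235e+06 d.
q = Δh / Σ(b_i/K_i) = 3.41 / 2.235e+06 = 1.526e-06 m/day.
In each layer the seepage velocity is v_i = q/n_i, so the layer transit time is t_i = b_i·n_i / q:
  layer 1 (clay): t_1 = 11.6 × 0.02 / 1.526e-06 = 1.521e+05 d
  layer 2 (karst limestone): t_2 = 6.57 × 0.05 / 1.526e-06 = 2.153e+05 d
Total t = Σ t_i = 3.674e+05 days = 1006 years.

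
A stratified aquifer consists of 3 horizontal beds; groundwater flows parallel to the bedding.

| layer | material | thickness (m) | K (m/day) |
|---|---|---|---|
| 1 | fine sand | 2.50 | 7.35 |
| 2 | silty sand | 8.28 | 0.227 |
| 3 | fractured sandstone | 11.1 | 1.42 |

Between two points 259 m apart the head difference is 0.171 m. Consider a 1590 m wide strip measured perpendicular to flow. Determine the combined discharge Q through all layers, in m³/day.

37.8

Flow is parallel to layering, so each bed carries its own Darcy discharge and the transmissivities add.
Σ(K_i·b_i) = 7.35×2.50 + 0.227×8.28 + 1.42×11.1 = 36.02 m²/day.
Hydraulic gradient i = Δh / L = 0.171 / 259 = 0.0006602.
Q = Σ(K_i·b_i) · W · i = 36.02 × 1590 × 0.0006602 = 37.81 m³/day.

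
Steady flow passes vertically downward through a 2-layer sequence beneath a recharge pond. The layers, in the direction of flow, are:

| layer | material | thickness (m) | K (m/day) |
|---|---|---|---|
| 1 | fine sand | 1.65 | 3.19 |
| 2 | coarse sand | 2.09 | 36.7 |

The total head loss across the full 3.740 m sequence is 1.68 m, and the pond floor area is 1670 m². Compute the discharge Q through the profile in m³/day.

4890

Flow is perpendicular to layering, so the layers act in series and the equivalent K is the thickness-weighted harmonic mean.
Total thickness L = 1.65 + 2.09 = 3.740 m.
Σ(b_i/K_i) = 1.65/3.19 + 2.09/36.7 = 0.5742 d.
K_eq = L / Σ(b_i/K_i) = 3.740 / 0.5742 = 6.514 m/day.
Q = K_eq · A · (Δh/L) = 6.514 × 1670 × (1.68/3.740) = 4886 m³/day.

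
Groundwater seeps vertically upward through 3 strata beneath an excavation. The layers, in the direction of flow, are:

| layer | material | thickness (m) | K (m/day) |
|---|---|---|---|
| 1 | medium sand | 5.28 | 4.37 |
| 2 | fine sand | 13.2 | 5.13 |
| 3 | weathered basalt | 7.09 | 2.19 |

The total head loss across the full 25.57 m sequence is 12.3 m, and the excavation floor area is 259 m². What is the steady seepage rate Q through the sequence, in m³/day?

Flow is perpendicular to layering, so the layers act in series and the equivalent K is the thickness-weighted harmonic mean.
Total thickness L = 5.28 + 13.2 + 7.09 = 25.57 m.
Σ(b_i/K_i) = 5.28/4.37 + 13.2/5.13 + 7.09/2.19 = 7.019 d.
K_eq = L / Σ(b_i/K_i) = 25.57 / 7.019 = 3.643 m/day.
Q = K_eq · A · (Δh/L) = 3.643 × 259 × (12.3/25.57) = 453.9 m³/day.

454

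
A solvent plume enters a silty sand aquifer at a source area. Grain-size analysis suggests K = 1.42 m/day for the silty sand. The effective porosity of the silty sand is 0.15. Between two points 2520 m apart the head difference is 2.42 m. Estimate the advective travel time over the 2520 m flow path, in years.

759

Hydraulic gradient i = Δh / L = 2.42 / 2520 = 0.0009603.
Darcy flux q = K · i = 1.420 × 0.0009603 = 0.001364 m/day.
Seepage velocity v = q / n_e = 0.001364 / 0.15 = 0.009091 m/day.
Travel time t = L / v = 2520 / 0.009091 = 2.772e+05 days = 758.9 years.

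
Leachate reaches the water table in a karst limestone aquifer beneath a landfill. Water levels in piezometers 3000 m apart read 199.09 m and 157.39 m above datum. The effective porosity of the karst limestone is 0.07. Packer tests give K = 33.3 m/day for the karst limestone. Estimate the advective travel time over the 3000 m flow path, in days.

Hydraulic gradient i = (199.09 − 157.39) / 3000 = 41.7 / 3000 = 0.01390.
Darcy flux q = K · i = 33.30 × 0.01390 = 0.4629 m/day.
Seepage velocity v = q / n_e = 0.4629 / 0.07 = 6.612 m/day.
Travel time t = L / v = 3000 / 6.612 = 453.7 days.

454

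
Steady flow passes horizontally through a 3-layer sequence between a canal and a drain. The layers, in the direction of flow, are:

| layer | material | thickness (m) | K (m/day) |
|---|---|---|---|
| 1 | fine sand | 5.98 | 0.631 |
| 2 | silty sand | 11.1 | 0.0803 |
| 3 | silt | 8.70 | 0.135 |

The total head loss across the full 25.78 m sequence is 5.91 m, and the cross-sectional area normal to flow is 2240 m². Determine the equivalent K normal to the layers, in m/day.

Flow is perpendicular to layering, so the layers act in series and the equivalent K is the thickness-weighted harmonic mean.
Total thickness L = 5.98 + 11.1 + 8.70 = 25.78 m.
Σ(b_i/K_i) = 5.98/0.631 + 11.1/0.0803 + 8.70/0.135 = 212.2 d.
K_eq = L / Σ(b_i/K_i) = 25.78 / 212.2 = 0.1215 m/day.

0.122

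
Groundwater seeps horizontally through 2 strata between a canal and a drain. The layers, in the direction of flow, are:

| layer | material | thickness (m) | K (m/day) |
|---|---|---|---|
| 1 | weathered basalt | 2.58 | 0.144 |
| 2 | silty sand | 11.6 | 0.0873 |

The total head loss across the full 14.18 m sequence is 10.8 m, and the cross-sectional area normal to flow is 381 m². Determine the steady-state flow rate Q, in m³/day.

27.3

Flow is perpendicular to layering, so the layers act in series and the equivalent K is the thickness-weighted harmonic mean.
Total thickness L = 2.58 + 11.6 = 14.18 m.
Σ(b_i/K_i) = 2.58/0.144 + 11.6/0.0873 = 150.8 d.
K_eq = L / Σ(b_i/K_i) = 14.18 / 150.8 = 0.09404 m/day.
Q = K_eq · A · (Δh/L) = 0.09404 × 381 × (10.8/14.18) = 27.29 m³/day.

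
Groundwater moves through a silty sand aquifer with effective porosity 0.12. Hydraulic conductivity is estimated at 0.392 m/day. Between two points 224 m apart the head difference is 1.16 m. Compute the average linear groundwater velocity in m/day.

Hydraulic gradient i = Δh / L = 1.16 / 224 = 0.005179.
Darcy flux q = K · i = 0.3920 × 0.005179 = 0.002030 m/day.
Seepage velocity v = q / n_e = 0.002030 / 0.12 = 0.01692 m/day.

0.0169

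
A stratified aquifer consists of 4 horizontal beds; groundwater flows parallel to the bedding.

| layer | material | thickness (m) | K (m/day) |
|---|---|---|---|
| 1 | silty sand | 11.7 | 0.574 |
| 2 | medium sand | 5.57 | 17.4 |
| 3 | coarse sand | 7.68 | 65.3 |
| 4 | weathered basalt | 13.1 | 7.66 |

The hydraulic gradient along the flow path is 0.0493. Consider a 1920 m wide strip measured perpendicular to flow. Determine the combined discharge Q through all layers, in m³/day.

Flow is parallel to layering, so each bed carries its own Darcy discharge and the transmissivities add.
Σ(K_i·b_i) = 0.574×11.7 + 17.4×5.57 + 65.3×7.68 + 7.66×13.1 = 705.5 m²/day.
Hydraulic gradient i = 0.0493.
Q = Σ(K_i·b_i) · W · i = 705.5 × 1920 × 0.04930 = 66778 m³/day.

66800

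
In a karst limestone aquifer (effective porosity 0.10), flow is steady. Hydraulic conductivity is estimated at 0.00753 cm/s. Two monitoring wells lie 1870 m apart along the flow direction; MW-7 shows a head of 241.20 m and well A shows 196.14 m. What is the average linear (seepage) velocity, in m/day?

Convert K: 0.00753 cm/s × 864 = 6.506 m/day.
Hydraulic gradient i = (241.20 − 196.14) / 1870 = 45.06 / 1870 = 0.02410.
Darcy flux q = K · i = 6.506 × 0.02410 = 0.1568 m/day.
Seepage velocity v = q / n_e = 0.1568 / 0.10 = 1.568 m/day.

1.57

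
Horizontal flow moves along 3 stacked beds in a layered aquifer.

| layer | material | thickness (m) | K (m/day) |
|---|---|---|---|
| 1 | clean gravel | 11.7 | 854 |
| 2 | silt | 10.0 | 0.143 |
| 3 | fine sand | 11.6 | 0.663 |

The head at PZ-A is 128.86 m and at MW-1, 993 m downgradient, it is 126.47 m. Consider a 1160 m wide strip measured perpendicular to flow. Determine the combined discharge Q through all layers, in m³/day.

27900

Flow is parallel to layering, so each bed carries its own Darcy discharge and the transmissivities add.
Σ(K_i·b_i) = 854×11.7 + 0.143×10.0 + 0.663×11.6 = 10001 m²/day.
Hydraulic gradient i = (128.86 − 126.47) / 993 = 2.39 / 993 = 0.002407.
Q = Σ(K_i·b_i) · W · i = 10001 × 1160 × 0.002407 = 27922 m³/day.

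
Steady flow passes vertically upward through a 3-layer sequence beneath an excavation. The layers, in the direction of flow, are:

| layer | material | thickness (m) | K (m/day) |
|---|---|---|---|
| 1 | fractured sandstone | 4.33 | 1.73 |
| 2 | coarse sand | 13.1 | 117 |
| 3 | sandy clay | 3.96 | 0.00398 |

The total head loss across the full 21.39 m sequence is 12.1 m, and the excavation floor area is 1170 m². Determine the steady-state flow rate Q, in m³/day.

Flow is perpendicular to layering, so the layers act in series and the equivalent K is the thickness-weighted harmonic mean.
Total thickness L = 4.33 + 13.1 + 3.96 = 21.39 m.
Σ(b_i/K_i) = 4.33/1.73 + 13.1/117 + 3.96/0.00398 = 997.6 d.
K_eq = L / Σ(b_i/K_i) = 21.39 / 997.6 = 0.02144 m/day.
Q = K_eq · A · (Δh/L) = 0.02144 × 1170 × (12.1/21.39) = 14.19 m³/day.

14.2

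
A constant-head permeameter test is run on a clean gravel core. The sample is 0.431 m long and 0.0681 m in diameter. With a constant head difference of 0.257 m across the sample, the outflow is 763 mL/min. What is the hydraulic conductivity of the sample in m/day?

506

Cross-sectional area A = π·(d/2)² = π × (0.0681/2)² = 0.003642 m².
Convert discharge: 763 mL/min = 1.272e-05 m³/s.
Darcy's law rearranged: K = Q·L / (A·Δh) = 1.272e-05 × 0.431 / (0.003642 × 0.257) = 0.005855 m/s = 505.9 m/day.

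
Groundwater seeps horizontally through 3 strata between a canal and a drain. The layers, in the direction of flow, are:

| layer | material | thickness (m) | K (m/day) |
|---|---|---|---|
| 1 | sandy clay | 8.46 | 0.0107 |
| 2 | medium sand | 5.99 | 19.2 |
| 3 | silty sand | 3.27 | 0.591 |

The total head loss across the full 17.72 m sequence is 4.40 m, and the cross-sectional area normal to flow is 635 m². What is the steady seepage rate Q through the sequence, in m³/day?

Flow is perpendicular to layering, so the layers act in series and the equivalent K is the thickness-weighted harmonic mean.
Total thickness L = 8.46 + 5.99 + 3.27 = 17.72 m.
Σ(b_i/K_i) = 8.46/0.0107 + 5.99/19.2 + 3.27/0.591 = 796.5 d.
K_eq = L / Σ(b_i/K_i) = 17.72 / 796.5 = 0.02225 m/day.
Q = K_eq · A · (Δh/L) = 0.02225 × 635 × (4.40/17.72) = 3.508 m³/day.

3.51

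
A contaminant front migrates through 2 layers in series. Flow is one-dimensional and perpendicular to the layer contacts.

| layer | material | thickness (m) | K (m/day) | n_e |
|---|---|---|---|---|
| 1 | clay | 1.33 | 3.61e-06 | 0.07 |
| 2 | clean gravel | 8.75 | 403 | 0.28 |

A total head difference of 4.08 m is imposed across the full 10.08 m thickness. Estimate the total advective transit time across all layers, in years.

With flow normal to the layers, continuity requires the same specific discharge q through every layer.
Σ(b_i/K_i) = 1.33/3.61e-06 + 8.75/403 = 3.684e+05 d.
q = Δh / Σ(b_i/K_i) = 4.08 / 3.684e+05 = 1.107e-05 m/day.
In each layer the seepage velocity is v_i = q/n_i, so the layer transit time is t_i = b_i·n_i / q:
  layer 1 (clay): t_1 = 1.33 × 0.07 / 1.107e-05 = 8407 d
  layer 2 (clean gravel): t_2 = 8.75 × 0.28 / 1.107e-05 = 2.212e+05 d
Total t = Σ t_i = 2.296e+05 days = 628.7 years.

629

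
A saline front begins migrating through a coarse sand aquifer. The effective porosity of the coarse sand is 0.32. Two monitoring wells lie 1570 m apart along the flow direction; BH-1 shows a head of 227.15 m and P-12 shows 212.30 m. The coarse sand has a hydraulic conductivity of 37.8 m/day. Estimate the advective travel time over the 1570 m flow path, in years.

3.85

Hydraulic gradient i = (227.15 − 212.30) / 1570 = 14.85 / 1570 = 0.009459.
Darcy flux q = K · i = 37.80 × 0.009459 = 0.3575 m/day.
Seepage velocity v = q / n_e = 0.3575 / 0.32 = 1.117 m/day.
Travel time t = L / v = 1570 / 1.117 = 1405 days = 3.847 years.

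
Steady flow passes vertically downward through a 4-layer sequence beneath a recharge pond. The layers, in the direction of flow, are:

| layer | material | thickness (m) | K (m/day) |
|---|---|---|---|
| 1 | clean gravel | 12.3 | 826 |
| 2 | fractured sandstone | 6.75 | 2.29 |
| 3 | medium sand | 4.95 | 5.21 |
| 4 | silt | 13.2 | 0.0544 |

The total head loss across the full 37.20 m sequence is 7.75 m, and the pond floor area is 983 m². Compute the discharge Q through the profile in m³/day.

30.9

Flow is perpendicular to layering, so the layers act in series and the equivalent K is the thickness-weighted harmonic mean.
Total thickness L = 12.3 + 6.75 + 4.95 + 13.2 = 37.20 m.
Σ(b_i/K_i) = 12.3/826 + 6.75/2.29 + 4.95/5.21 + 13.2/0.0544 = 246.6 d.
K_eq = L / Σ(b_i/K_i) = 37.20 / 246.6 = 0.1509 m/day.
Q = K_eq · A · (Δh/L) = 0.1509 × 983 × (7.75/37.20) = 30.90 m³/day.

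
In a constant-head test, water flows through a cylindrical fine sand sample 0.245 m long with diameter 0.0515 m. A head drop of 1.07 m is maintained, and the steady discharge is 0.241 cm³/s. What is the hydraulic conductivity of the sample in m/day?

2.29

Cross-sectional area A = π·(d/2)² = π × (0.0515/2)² = 0.002083 m².
Convert discharge: 0.241 cm³/s = 2.410e-07 m³/s.
Darcy's law rearranged: K = Q·L / (A·Δh) = 2.410e-07 × 0.245 / (0.002083 × 1.07) = 2.649e-05 m/s = 2.289 m/day.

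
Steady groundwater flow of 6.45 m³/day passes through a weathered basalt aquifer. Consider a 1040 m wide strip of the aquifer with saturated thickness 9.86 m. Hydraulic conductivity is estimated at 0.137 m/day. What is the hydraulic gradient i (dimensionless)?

0.00459

Cross-sectional area A = 1040 × 9.86 = 10254 m².
From Q = K·A·i, i = Q / (K·A) = 6.45 / (0.1370 × 10254) = 0.004591.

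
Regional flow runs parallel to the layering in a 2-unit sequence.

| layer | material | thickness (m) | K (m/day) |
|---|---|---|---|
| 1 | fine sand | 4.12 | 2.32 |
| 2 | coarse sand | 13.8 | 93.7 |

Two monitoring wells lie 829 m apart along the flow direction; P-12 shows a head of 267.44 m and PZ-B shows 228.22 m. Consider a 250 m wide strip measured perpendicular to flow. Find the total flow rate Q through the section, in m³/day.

Flow is parallel to layering, so each bed carries its own Darcy discharge and the transmissivities add.
Σ(K_i·b_i) = 2.32×4.12 + 93.7×13.8 = 1303 m²/day.
Hydraulic gradient i = (267.44 − 228.22) / 829 = 39.22 / 829 = 0.04731.
Q = Σ(K_i·b_i) · W · i = 1303 × 250 × 0.04731 = 15407 m³/day.

15400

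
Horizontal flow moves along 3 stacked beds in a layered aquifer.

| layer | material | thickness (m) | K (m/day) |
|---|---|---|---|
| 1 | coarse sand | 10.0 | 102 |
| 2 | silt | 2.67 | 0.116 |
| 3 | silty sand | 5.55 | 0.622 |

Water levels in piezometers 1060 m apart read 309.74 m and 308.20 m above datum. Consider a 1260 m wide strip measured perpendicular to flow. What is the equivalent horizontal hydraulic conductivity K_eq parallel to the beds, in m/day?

Flow is parallel to layering, so each bed carries its own Darcy discharge and the transmissivities add.
Σ(K_i·b_i) = 102×10.0 + 0.116×2.67 + 0.622×5.55 = 1024 m²/day.
Total thickness b = 18.22 m, so K_eq = Σ(K_i·b_i)/b = 56.19 m/day.

56.2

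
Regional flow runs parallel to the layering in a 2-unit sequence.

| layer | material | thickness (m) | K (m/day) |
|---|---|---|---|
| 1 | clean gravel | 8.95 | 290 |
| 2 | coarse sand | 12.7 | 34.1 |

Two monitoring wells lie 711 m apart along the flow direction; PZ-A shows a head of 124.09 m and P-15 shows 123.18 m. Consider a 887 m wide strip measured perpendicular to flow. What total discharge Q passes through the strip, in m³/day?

Flow is parallel to layering, so each bed carries its own Darcy discharge and the transmissivities add.
Σ(K_i·b_i) = 290×8.95 + 34.1×12.7 = 3029 m²/day.
Hydraulic gradient i = (124.09 − 123.18) / 711 = 0.91 / 711 = 0.001280.
Q = Σ(K_i·b_i) · W · i = 3029 × 887 × 0.001280 = 3438 m³/day.

3440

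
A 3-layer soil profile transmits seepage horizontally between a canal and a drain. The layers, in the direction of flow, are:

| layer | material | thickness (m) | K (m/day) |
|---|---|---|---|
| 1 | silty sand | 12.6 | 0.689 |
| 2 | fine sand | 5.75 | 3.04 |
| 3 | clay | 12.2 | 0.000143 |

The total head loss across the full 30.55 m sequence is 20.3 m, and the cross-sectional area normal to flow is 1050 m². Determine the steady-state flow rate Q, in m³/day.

0.250

Flow is perpendicular to layering, so the layers act in series and the equivalent K is the thickness-weighted harmonic mean.
Total thickness L = 12.6 + 5.75 + 12.2 = 30.55 m.
Σ(b_i/K_i) = 12.6/0.689 + 5.75/3.04 + 12.2/0.000143 = 85335 d.
K_eq = L / Σ(b_i/K_i) = 30.55 / 85335 = 0.0003580 m/day.
Q = K_eq · A · (Δh/L) = 0.0003580 × 1050 × (20.3/30.55) = 0.2498 m³/day.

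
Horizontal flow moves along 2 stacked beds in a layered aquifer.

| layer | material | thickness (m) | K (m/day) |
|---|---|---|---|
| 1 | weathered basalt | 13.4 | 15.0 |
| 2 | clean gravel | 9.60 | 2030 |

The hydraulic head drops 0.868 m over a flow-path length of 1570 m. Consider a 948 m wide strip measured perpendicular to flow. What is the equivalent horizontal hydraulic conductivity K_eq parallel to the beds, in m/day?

856

Flow is parallel to layering, so each bed carries its own Darcy discharge and the transmissivities add.
Σ(K_i·b_i) = 15.0×13.4 + 2030×9.60 = 19689 m²/day.
Total thickness b = 23.00 m, so K_eq = Σ(K_i·b_i)/b = 856.0 m/day.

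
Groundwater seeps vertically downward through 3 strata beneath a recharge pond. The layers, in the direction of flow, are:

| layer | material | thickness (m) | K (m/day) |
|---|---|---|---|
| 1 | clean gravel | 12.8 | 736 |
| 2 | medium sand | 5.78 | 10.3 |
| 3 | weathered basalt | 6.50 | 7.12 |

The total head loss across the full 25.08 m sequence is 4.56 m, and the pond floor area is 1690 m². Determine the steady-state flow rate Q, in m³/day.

5170

Flow is perpendicular to layering, so the layers act in series and the equivalent K is the thickness-weighted harmonic mean.
Total thickness L = 12.8 + 5.78 + 6.50 = 25.08 m.
Σ(b_i/K_i) = 12.8/736 + 5.78/10.3 + 6.50/7.12 = 1.491 d.
K_eq = L / Σ(b_i/K_i) = 25.08 / 1.491 = 16.82 m/day.
Q = K_eq · A · (Δh/L) = 16.82 × 1690 × (4.56/25.08) = 5167 m³/day.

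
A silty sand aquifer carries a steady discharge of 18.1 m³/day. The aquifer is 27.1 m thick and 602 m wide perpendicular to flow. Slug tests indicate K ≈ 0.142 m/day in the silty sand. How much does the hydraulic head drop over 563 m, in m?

4.40

Cross-sectional area A = 602 × 27.1 = 16314 m².
From Q = K·A·i, i = Q / (K·A) = 18.1 / (0.1420 × 16314) = 0.007813.
Head loss Δh = i · L = 0.007813 × 563 = 4.399 m.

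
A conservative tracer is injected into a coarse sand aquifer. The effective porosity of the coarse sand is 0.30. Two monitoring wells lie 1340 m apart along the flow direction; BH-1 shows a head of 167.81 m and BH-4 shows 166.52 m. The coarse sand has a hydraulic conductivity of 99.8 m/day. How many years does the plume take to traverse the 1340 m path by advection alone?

11.5

Hydraulic gradient i = (167.81 − 166.52) / 1340 = 1.29 / 1340 = 0.0009627.
Darcy flux q = K · i = 99.80 × 0.0009627 = 0.09608 m/day.
Seepage velocity v = q / n_e = 0.09608 / 0.30 = 0.3203 m/day.
Travel time t = L / v = 1340 / 0.3203 = 4184 days = 11.46 years.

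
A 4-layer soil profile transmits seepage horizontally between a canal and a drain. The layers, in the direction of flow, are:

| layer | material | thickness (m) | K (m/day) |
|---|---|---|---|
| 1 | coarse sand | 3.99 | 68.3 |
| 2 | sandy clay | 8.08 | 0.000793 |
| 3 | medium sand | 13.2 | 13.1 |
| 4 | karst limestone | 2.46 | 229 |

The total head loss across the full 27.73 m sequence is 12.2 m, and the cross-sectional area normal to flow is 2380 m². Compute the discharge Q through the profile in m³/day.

Flow is perpendicular to layering, so the layers act in series and the equivalent K is the thickness-weighted harmonic mean.
Total thickness L = 3.99 + 8.08 + 13.2 + 2.46 = 27.73 m.
Σ(b_i/K_i) = 3.99/68.3 + 8.08/0.000793 + 13.2/13.1 + 2.46/229 = 10190 d.
K_eq = L / Σ(b_i/K_i) = 27.73 / 10190 = 0.002721 m/day.
Q = K_eq · A · (Δh/L) = 0.002721 × 2380 × (12.2/27.73) = 2.849 m³/day.

2.85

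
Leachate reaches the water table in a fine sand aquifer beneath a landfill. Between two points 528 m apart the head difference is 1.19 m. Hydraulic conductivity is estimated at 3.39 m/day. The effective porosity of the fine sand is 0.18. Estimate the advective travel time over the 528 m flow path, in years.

Hydraulic gradient i = Δh / L = 1.19 / 528 = 0.002254.
Darcy flux q = K · i = 3.390 × 0.002254 = 0.007640 m/day.
Seepage velocity v = q / n_e = 0.007640 / 0.18 = 0.04245 m/day.
Travel time t = L / v = 528 / 0.04245 = 12439 days = 34.06 years.

34.1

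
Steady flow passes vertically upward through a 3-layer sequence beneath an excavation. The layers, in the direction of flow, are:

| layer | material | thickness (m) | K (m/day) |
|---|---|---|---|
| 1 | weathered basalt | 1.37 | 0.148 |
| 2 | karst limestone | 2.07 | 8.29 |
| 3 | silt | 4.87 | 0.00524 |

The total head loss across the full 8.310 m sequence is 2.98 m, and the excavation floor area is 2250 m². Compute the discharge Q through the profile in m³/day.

7.14

Flow is perpendicular to layering, so the layers act in series and the equivalent K is the thickness-weighted harmonic mean.
Total thickness L = 1.37 + 2.07 + 4.87 = 8.310 m.
Σ(b_i/K_i) = 1.37/0.148 + 2.07/8.29 + 4.87/0.00524 = 938.9 d.
K_eq = L / Σ(b_i/K_i) = 8.310 / 938.9 = 0.008851 m/day.
Q = K_eq · A · (Δh/L) = 0.008851 × 2250 × (2.98/8.310) = 7.141 m³/day.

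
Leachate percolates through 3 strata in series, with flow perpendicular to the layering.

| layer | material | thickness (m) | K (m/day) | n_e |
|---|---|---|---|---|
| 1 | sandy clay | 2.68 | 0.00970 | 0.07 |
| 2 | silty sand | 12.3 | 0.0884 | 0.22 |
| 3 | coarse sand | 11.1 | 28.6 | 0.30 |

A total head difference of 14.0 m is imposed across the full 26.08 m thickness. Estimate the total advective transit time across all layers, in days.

185

With flow normal to the layers, continuity requires the same specific discharge q through every layer.
Σ(b_i/K_i) = 2.68/0.00970 + 12.3/0.0884 + 11.1/28.6 = 415.8 d.
q = Δh / Σ(b_i/K_i) = 14.0 / 415.8 = 0.03367 m/day.
In each layer the seepage velocity is v_i = q/n_i, so the layer transit time is t_i = b_i·n_i / q:
  layer 1 (sandy clay): t_1 = 2.68 × 0.07 / 0.03367 = 5.572 d
  layer 2 (silty sand): t_2 = 12.3 × 0.22 / 0.03367 = 80.37 d
  layer 3 (coarse sand): t_3 = 11.1 × 0.30 / 0.03367 = 98.91 d
Total t = Σ t_i = 184.8 days.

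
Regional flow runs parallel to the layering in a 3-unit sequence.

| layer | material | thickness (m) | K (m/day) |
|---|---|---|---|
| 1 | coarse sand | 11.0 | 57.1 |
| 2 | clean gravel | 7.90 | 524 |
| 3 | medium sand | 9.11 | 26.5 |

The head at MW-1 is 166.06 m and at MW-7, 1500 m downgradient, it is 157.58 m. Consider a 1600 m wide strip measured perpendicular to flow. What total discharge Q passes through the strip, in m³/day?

Flow is parallel to layering, so each bed carries its own Darcy discharge and the transmissivities add.
Σ(K_i·b_i) = 57.1×11.0 + 524×7.90 + 26.5×9.11 = 5009 m²/day.
Hydraulic gradient i = (166.06 − 157.58) / 1500 = 8.48 / 1500 = 0.005653.
Q = Σ(K_i·b_i) · W · i = 5009 × 1600 × 0.005653 = 45309 m³/day.

45300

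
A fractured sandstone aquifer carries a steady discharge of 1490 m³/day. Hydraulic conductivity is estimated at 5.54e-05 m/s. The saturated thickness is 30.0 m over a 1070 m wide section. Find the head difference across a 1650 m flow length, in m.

Convert K: 5.54e-05 m/s × 86400 = 4.787 m/day.
Cross-sectional area A = 1070 × 30.0 = 32100 m².
From Q = K·A·i, i = Q / (K·A) = 1490 / (4.787 × 32100) = 0.009697.
Head loss Δh = i · L = 0.009697 × 1650 = 16.00 m.

16.0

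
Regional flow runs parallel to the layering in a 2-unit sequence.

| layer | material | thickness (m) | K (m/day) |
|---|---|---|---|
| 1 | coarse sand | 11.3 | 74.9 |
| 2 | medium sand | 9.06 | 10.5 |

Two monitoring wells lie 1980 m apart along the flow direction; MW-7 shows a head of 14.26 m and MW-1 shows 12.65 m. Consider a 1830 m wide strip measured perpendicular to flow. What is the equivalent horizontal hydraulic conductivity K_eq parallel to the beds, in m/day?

46.2

Flow is parallel to layering, so each bed carries its own Darcy discharge and the transmissivities add.
Σ(K_i·b_i) = 74.9×11.3 + 10.5×9.06 = 941.5 m²/day.
Total thickness b = 20.36 m, so K_eq = Σ(K_i·b_i)/b = 46.24 m/day.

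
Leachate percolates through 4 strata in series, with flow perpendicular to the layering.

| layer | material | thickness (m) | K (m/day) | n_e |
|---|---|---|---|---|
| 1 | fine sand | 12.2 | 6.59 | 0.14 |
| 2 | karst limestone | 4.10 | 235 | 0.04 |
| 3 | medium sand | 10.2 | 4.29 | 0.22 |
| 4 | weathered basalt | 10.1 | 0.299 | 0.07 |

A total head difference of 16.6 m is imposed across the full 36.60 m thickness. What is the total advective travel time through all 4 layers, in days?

With flow normal to the layers, continuity requires the same specific discharge q through every layer.
Σ(b_i/K_i) = 12.2/6.59 + 4.10/235 + 10.2/4.29 + 10.1/0.299 = 38.03 d.
q = Δh / Σ(b_i/K_i) = 16.6 / 38.03 = 0.4365 m/day.
In each layer the seepage velocity is v_i = q/n_i, so the layer transit time is t_i = b_i·n_i / q:
  layer 1 (fine sand): t_1 = 12.2 × 0.14 / 0.4365 = 3.913 d
  layer 2 (karst limestone): t_2 = 4.10 × 0.04 / 0.4365 = 0.3757 d
  layer 3 (medium sand): t_3 = 10.2 × 0.22 / 0.4365 = 5.140 d
  layer 4 (weathered basalt): t_4 = 10.1 × 0.07 / 0.4365 = 1.620 d
Total t = Σ t_i = 11.05 days.

11.0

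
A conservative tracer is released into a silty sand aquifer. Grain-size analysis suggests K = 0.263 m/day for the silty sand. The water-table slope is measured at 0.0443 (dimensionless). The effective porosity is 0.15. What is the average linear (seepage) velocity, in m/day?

0.0777

Hydraulic gradient i = 0.0443.
Darcy flux q = K · i = 0.2630 × 0.04430 = 0.01165 m/day.
Seepage velocity v = q / n_e = 0.01165 / 0.15 = 0.07767 m/day.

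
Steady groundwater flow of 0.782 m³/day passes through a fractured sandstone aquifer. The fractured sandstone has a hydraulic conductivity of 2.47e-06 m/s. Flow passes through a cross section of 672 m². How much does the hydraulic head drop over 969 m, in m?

Convert K: 2.47e-06 m/s × 86400 = 0.2134 m/day.
From Q = K·A·i, i = Q / (K·A) = 0.782 / (0.2134 × 672.0) = 0.005453.
Head loss Δh = i · L = 0.005453 × 969 = 5.284 m.

5.28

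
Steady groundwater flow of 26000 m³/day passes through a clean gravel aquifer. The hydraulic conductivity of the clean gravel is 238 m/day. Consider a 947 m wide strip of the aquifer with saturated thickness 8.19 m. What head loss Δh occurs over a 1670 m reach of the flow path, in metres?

23.5

Cross-sectional area A = 947 × 8.19 = 7756 m².
From Q = K·A·i, i = Q / (K·A) = 26000 / (238.0 × 7756) = 0.01409.
Head loss Δh = i · L = 0.01409 × 1670 = 23.52 m.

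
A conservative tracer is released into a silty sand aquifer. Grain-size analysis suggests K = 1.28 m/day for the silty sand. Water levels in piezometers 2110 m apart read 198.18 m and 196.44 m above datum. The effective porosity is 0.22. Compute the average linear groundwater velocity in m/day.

Hydraulic gradient i = (198.18 − 196.44) / 2110 = 1.74 / 2110 = 0.0008246.
Darcy flux q = K · i = 1.280 × 0.0008246 = 0.001056 m/day.
Seepage velocity v = q / n_e = 0.001056 / 0.22 = 0.004798 m/day.

0.00480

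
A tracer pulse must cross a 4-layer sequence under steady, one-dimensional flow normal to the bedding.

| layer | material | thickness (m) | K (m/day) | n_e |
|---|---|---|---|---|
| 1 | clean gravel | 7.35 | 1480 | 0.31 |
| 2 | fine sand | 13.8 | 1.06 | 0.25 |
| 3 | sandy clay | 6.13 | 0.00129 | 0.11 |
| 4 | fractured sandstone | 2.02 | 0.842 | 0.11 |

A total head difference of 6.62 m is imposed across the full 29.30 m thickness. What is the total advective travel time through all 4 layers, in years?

13.1

With flow normal to the layers, continuity requires the same specific discharge q through every layer.
Σ(b_i/K_i) = 7.35/1480 + 13.8/1.06 + 6.13/0.00129 + 2.02/0.842 = 4767 d.
q = Δh / Σ(b_i/K_i) = 6.62 / 4767 = 0.001389 m/day.
In each layer the seepage velocity is v_i = q/n_i, so the layer transit time is t_i = b_i·n_i / q:
  layer 1 (clean gravel): t_1 = 7.35 × 0.31 / 0.001389 = 1641 d
  layer 2 (fine sand): t_2 = 13.8 × 0.25 / 0.001389 = 2485 d
  layer 3 (sandy clay): t_3 = 6.13 × 0.11 / 0.001389 = 485.6 d
  layer 4 (fractured sandstone): t_4 = 2.02 × 0.11 / 0.001389 = 160.0 d
Total t = Σ t_i = 4771 days = 13.06 years.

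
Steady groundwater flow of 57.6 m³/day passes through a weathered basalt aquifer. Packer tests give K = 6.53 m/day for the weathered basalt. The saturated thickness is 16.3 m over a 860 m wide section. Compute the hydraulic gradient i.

0.000629

Cross-sectional area A = 860 × 16.3 = 14018 m².
From Q = K·A·i, i = Q / (K·A) = 57.6 / (6.530 × 14018) = 0.0006293.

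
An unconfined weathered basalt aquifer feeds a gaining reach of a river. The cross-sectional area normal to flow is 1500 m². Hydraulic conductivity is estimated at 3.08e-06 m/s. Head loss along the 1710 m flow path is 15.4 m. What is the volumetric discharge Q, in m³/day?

3.59

Convert K: 3.08e-06 m/s × 86400 = 0.2661 m/day.
Hydraulic gradient i = Δh / L = 15.4 / 1710 = 0.009006.
Darcy's law: Q = K · A · i = 0.2661 × 1500 × 0.009006 = 3.595 m³/day.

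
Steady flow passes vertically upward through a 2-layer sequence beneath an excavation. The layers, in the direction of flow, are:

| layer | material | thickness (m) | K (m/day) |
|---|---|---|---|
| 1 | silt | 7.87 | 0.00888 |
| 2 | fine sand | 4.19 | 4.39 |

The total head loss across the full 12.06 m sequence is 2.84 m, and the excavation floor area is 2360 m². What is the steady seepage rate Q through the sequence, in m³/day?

7.55

Flow is perpendicular to layering, so the layers act in series and the equivalent K is the thickness-weighted harmonic mean.
Total thickness L = 7.87 + 4.19 = 12.06 m.
Σ(b_i/K_i) = 7.87/0.00888 + 4.19/4.39 = 887.2 d.
K_eq = L / Σ(b_i/K_i) = 12.06 / 887.2 = 0.01359 m/day.
Q = K_eq · A · (Δh/L) = 0.01359 × 2360 × (2.84/12.06) = 7.554 m³/day.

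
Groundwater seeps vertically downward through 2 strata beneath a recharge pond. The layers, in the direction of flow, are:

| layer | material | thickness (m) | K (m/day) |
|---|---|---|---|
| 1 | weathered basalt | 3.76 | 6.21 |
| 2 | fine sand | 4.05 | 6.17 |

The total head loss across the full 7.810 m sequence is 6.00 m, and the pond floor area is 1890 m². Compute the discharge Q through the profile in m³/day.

Flow is perpendicular to layering, so the layers act in series and the equivalent K is the thickness-weighted harmonic mean.
Total thickness L = 3.76 + 4.05 = 7.810 m.
Σ(b_i/K_i) = 3.76/6.21 + 4.05/6.17 = 1.262 d.
K_eq = L / Σ(b_i/K_i) = 7.810 / 1.262 = 6.189 m/day.
Q = K_eq · A · (Δh/L) = 6.189 × 1890 × (6.00/7.810) = 8987 m³/day.

8990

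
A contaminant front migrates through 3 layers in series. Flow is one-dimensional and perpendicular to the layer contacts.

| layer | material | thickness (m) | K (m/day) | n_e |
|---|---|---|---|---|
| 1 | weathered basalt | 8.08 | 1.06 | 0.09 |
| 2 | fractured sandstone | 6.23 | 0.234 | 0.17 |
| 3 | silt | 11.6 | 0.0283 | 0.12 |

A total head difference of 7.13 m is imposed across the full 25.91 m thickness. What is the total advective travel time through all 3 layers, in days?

With flow normal to the layers, continuity requires the same specific discharge q through every layer.
Σ(b_i/K_i) = 8.08/1.06 + 6.23/0.234 + 11.6/0.0283 = 444.1 d.
q = Δh / Σ(b_i/K_i) = 7.13 / 444.1 = 0.01605 m/day.
In each layer the seepage velocity is v_i = q/n_i, so the layer transit time is t_i = b_i·n_i / q:
  layer 1 (weathered basalt): t_1 = 8.08 × 0.09 / 0.01605 = 45.30 d
  layer 2 (fractured sandstone): t_2 = 6.23 × 0.17 / 0.01605 = 65.97 d
  layer 3 (silt): t_3 = 11.6 × 0.12 / 0.01605 = 86.71 d
Total t = Σ t_i = 198.0 days.

198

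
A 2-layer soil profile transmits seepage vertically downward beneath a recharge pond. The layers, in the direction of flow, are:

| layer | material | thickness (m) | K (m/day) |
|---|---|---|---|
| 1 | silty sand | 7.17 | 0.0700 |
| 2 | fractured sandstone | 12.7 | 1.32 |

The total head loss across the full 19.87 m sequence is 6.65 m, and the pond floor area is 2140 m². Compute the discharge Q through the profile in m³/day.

127

Flow is perpendicular to layering, so the layers act in series and the equivalent K is the thickness-weighted harmonic mean.
Total thickness L = 7.17 + 12.7 = 19.87 m.
Σ(b_i/K_i) = 7.17/0.0700 + 12.7/1.32 = 112.0 d.
K_eq = L / Σ(b_i/K_i) = 19.87 / 112.0 = 0.1773 m/day.
Q = K_eq · A · (Δh/L) = 0.1773 × 2140 × (6.65/19.87) = 127.0 m³/day.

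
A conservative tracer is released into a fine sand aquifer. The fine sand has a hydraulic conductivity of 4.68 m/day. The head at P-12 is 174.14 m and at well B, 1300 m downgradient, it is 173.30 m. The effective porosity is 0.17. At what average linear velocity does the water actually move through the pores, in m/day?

0.0178

Hydraulic gradient i = (174.14 − 173.30) / 1300 = 0.84 / 1300 = 0.0006462.
Darcy flux q = K · i = 4.680 × 0.0006462 = 0.003024 m/day.
Seepage velocity v = q / n_e = 0.003024 / 0.17 = 0.01779 m/day.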